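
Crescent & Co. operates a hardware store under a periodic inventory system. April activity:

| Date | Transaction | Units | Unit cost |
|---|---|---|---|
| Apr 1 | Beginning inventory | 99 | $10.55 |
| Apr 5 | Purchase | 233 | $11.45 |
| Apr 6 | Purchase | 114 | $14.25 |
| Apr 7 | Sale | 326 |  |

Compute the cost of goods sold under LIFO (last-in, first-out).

Apr 7, 326 sold [LIFO — newest first]: 114 @ $14.25 + 212 @ $11.45 = $4,051.90
Ending inventory: 99 @ $10.55 + 21 @ $11.45 = $1,284.90

COGS = $4,051.90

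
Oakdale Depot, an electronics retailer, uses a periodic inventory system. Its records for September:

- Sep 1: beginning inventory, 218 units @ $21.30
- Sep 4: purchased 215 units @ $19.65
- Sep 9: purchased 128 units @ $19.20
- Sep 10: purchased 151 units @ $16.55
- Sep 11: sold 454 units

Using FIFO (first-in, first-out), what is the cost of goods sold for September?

COGS = $9,271.35

Sep 11, 454 sold [FIFO — oldest first]: 218 @ $21.30 + 215 @ $19.65 + 21 @ $19.20 = $9,271.35
Ending inventory: 107 @ $19.20 + 151 @ $16.55 = $4,553.45
Check: goods available $13,824.80 = COGS $9,271.35 + ending $4,553.45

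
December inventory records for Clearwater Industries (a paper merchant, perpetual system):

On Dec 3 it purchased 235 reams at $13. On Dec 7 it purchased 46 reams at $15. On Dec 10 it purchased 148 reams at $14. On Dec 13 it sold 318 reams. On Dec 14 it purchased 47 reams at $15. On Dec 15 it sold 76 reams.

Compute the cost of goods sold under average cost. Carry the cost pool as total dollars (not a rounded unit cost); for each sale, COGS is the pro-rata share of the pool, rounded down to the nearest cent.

COGS = $5,374.98

After Dec 3: 235 on hand, pool $3,055.00 (≈ $13.0000 each)
After Dec 7: 281 on hand, pool $3,745.00 (≈ $13.3274 each)
After Dec 10: 429 on hand, pool $5,817.00 (≈ $13.5594 each)
Dec 13, sell 318: 318/429 × $5,817.00 → $4,311.90
After Dec 14: 158 on hand, pool $2,210.10 (≈ $13.9880 each)
Dec 15, sell 76: 76/158 × $2,210.10 → $1,063.08
Total COGS = $4,311.90 + $1,063.08 = $5,374.98
Ending inventory (cost pool remaining) = $1,147.02
Check: goods available $6,522.00 = COGS $5,374.98 + ending $1,147.02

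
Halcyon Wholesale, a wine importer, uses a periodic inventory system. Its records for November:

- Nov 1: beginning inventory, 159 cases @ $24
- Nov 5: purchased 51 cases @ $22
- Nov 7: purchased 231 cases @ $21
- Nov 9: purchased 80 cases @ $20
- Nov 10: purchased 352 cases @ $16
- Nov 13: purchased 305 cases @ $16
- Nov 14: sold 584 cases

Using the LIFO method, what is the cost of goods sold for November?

COGS = $9,344

Nov 14, 584 sold [LIFO — newest first]: 305 @ $16 + 279 @ $16 = $9,344
Ending inventory: 159 @ $24 + 51 @ $22 + 231 @ $21 + 80 @ $20 + 73 @ $16 = $12,557
Check: goods available $21,901 = COGS $9,344 + ending $12,557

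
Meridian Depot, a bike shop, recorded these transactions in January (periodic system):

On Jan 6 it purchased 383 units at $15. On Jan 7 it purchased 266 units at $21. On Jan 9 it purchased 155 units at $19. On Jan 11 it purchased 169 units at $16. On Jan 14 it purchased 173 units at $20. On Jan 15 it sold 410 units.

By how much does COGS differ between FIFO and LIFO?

$1,144

FIFO COGS: 383 @ $15 + 27 @ $21 = $6,312
LIFO COGS: 173 @ $20 + 169 @ $16 + 68 @ $19 = $7,456
Difference = |$6,312 − $7,456| = $1,144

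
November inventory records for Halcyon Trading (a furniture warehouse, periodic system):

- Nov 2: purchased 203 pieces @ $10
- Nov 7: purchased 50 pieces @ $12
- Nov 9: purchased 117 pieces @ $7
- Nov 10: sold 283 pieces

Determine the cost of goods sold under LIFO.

COGS = $2,579

Nov 10, 283 sold [LIFO — newest first]: 117 @ $7 + 50 @ $12 + 116 @ $10 = $2,579
Ending inventory: 87 @ $10 = $870
Check: goods available $3,449 = COGS $2,579 + ending $870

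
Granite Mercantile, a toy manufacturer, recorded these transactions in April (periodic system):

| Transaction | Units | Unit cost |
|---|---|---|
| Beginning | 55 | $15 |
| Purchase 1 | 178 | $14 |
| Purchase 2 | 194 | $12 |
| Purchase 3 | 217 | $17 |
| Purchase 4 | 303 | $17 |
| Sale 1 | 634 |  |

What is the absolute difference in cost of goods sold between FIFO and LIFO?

FIFO COGS: 55 @ $15 + 178 @ $14 + 194 @ $12 + 207 @ $17 = $9,164
LIFO COGS: 303 @ $17 + 217 @ $17 + 114 @ $12 = $10,208
Difference = |$9,164 − $10,208| = $1,044

$1,044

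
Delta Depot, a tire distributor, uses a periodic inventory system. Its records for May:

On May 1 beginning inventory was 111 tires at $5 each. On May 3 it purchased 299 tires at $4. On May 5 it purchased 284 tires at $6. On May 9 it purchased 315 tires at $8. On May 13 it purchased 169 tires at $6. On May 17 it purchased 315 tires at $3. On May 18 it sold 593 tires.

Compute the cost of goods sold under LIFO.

May 18, 593 sold [LIFO — newest first]: 315 @ $3 + 169 @ $6 + 109 @ $8 = $2,831
Ending inventory: 111 @ $5 + 299 @ $4 + 284 @ $6 + 206 @ $8 = $5,103

COGS = $2,831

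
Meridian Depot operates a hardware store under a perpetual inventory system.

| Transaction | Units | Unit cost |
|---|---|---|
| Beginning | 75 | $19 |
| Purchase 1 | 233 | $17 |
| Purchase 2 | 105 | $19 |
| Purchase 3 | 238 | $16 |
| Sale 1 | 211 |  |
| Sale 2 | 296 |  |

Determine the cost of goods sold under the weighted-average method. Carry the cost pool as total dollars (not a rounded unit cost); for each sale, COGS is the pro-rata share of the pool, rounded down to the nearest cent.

After Beginning: 75 on hand, pool $1,425.00 (≈ $19.0000 each)
After Purchase 1: 308 on hand, pool $5,386.00 (≈ $17.4870 each)
After Purchase 2: 413 on hand, pool $7,381.00 (≈ $17.8717 each)
After Purchase 3: 651 on hand, pool $11,189.00 (≈ $17.1874 each)
Sale 1, sell 211: 211/651 × $11,189.00 → $3,626.54
Sale 2, sell 296: 296/440 × $7,562.46 → $5,087.47
Total COGS = $3,626.54 + $5,087.47 = $8,714.01
Ending inventory (cost pool remaining) = $2,474.99
Check: goods available $11,189.00 = COGS $8,714.01 + ending $2,474.99

COGS = $8,714.01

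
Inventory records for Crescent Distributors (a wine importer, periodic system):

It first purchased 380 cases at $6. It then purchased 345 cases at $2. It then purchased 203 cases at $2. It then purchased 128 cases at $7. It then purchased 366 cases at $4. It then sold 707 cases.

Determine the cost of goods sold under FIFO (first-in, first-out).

Sale 1 (707) [FIFO — oldest first]: 380 @ $6 + 327 @ $2 = $2,934
Ending inventory: 18 @ $2 + 203 @ $2 + 128 @ $7 + 366 @ $4 = $2,802
Check: goods available $5,736 = COGS $2,934 + ending $2,802

COGS = $2,934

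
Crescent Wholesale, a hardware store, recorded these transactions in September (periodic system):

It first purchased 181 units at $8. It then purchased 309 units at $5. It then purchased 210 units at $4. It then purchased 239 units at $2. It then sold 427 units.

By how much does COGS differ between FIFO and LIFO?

$1,448

FIFO COGS: 181 @ $8 + 246 @ $5 = $2,678
LIFO COGS: 239 @ $2 + 188 @ $4 = $1,230
Difference = |$2,678 − $1,230| = $1,448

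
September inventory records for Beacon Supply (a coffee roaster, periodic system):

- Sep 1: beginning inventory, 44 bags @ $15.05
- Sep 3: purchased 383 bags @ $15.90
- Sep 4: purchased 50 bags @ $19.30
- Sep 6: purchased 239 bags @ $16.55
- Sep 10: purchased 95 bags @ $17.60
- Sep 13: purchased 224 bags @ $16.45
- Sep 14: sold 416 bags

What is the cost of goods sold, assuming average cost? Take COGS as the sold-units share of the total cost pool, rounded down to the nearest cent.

COGS = $6,844.56

Sep 14, sell 416: 416/1035 × $17,029.15 → $6,844.56
Ending inventory (cost pool remaining) = $10,184.59
Check: goods available $17,029.15 = COGS $6,844.56 + ending $10,184.59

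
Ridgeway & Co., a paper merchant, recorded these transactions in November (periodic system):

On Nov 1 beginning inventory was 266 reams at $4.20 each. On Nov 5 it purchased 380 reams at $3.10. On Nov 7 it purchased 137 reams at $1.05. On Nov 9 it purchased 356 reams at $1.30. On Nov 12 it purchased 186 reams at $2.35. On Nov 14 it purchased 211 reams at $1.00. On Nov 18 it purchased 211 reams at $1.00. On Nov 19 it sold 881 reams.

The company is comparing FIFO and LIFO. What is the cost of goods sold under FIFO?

FIFO COGS: 266 @ $4.20 + 380 @ $3.10 + 137 @ $1.05 + 98 @ $1.30 = $2,566.45
LIFO COGS: 211 @ $1.00 + 211 @ $1.00 + 186 @ $2.35 + 273 @ $1.30 = $1,214.00

COGS = $2,566.45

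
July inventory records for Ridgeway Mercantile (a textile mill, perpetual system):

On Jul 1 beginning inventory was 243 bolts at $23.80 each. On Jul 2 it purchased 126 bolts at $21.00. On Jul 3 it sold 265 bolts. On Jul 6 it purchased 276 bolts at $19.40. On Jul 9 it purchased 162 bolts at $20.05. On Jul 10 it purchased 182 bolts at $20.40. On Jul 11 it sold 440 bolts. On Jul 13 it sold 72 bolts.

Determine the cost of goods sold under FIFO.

COGS = $16,430.40

Jul 3, 265 sold [FIFO — oldest first]: 243 @ $23.80 + 22 @ $21.00 = $6,245.40
Jul 11, 440 sold [FIFO — oldest first]: 104 @ $21.00 + 276 @ $19.40 + 60 @ $20.05 = $8,741.40
Jul 13, 72 sold [FIFO — oldest first]: 72 @ $20.05 = $1,443.60
Total COGS = $6,245.40 + $8,741.40 + $1,443.60 = $16,430.40
Ending inventory: 30 @ $20.05 + 182 @ $20.40 = $4,314.30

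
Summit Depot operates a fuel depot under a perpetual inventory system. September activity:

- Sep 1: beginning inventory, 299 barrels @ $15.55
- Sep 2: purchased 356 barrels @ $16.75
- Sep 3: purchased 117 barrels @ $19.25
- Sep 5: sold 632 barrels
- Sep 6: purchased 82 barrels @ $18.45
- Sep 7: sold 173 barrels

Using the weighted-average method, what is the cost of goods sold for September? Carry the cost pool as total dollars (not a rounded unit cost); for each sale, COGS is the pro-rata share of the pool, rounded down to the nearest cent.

After Sep 1: 299 on hand, pool $4,649.45 (≈ $15.5500 each)
After Sep 2: 655 on hand, pool $10,612.45 (≈ $16.2022 each)
After Sep 3: 772 on hand, pool $12,864.70 (≈ $16.6641 each)
Sep 5, sell 632: 632/772 × $12,864.70 → $10,531.72
After Sep 6: 222 on hand, pool $3,845.88 (≈ $17.3238 each)
Sep 7, sell 173: 173/222 × $3,845.88 → $2,997.01
Total COGS = $10,531.72 + $2,997.01 = $13,528.73
Ending inventory (cost pool remaining) = $848.87
Check: goods available $14,377.60 = COGS $13,528.73 + ending $848.87

COGS = $13,528.73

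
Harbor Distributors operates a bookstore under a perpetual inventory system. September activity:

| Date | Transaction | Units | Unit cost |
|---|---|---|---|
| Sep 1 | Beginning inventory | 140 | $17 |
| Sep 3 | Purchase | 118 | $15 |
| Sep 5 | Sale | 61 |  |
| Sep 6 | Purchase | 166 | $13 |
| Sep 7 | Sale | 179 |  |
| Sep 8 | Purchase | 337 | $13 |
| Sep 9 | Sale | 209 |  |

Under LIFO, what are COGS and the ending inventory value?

COGS = $5,985; ending inventory = $4,704

Sep 5, 61 sold [LIFO — newest first]: 61 @ $15 = $915
Sep 7, 179 sold [LIFO — newest first]: 166 @ $13 + 13 @ $15 = $2,353
Sep 9, 209 sold [LIFO — newest first]: 209 @ $13 = $2,717
Total COGS = $915 + $2,353 + $2,717 = $5,985
Ending inventory: 140 @ $17 + 44 @ $15 + 128 @ $13 = $4,704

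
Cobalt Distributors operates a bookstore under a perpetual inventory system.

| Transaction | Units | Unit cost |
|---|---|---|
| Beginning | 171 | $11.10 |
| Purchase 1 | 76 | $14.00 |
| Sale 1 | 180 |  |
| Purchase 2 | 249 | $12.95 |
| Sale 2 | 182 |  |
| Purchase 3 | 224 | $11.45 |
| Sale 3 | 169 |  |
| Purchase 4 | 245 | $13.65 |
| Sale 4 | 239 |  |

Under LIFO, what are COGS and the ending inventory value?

Sale 1 (180) [LIFO — newest first]: 76 @ $14.00 + 104 @ $11.10 = $2,218.40
Sale 2 (182) [LIFO — newest first]: 182 @ $12.95 = $2,356.90
Sale 3 (169) [LIFO — newest first]: 169 @ $11.45 = $1,935.05
Sale 4 (239) [LIFO — newest first]: 239 @ $13.65 = $3,262.35
Total COGS = $2,218.40 + $2,356.90 + $1,935.05 + $3,262.35 = $9,772.70
Ending inventory: 67 @ $11.10 + 67 @ $12.95 + 55 @ $11.45 + 6 @ $13.65 = $2,323.00

COGS = $9,772.70; ending inventory = $2,323.00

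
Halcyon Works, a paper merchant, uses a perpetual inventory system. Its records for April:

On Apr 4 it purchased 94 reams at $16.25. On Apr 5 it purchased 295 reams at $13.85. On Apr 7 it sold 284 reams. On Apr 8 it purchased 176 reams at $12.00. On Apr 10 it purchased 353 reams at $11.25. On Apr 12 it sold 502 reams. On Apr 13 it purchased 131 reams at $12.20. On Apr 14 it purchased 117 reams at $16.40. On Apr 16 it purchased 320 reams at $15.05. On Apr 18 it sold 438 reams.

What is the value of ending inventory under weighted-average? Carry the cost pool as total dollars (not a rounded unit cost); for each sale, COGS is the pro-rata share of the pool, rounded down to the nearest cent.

Ending inventory = $3,711.05

After Apr 4: 94 on hand, pool $1,527.50 (≈ $16.2500 each)
After Apr 5: 389 on hand, pool $5,613.25 (≈ $14.4299 each)
Apr 7, sell 284: 284/389 × $5,613.25 → $4,098.10
After Apr 8: 281 on hand, pool $3,627.15 (≈ $12.9080 each)
After Apr 10: 634 on hand, pool $7,598.40 (≈ $11.9849 each)
Apr 12, sell 502: 502/634 × $7,598.40 → $6,016.39
After Apr 13: 263 on hand, pool $3,180.21 (≈ $12.0921 each)
After Apr 14: 380 on hand, pool $5,099.01 (≈ $13.4184 each)
After Apr 16: 700 on hand, pool $9,915.01 (≈ $14.1643 each)
Apr 18, sell 438: 438/700 × $9,915.01 → $6,203.96
Total COGS = $4,098.10 + $6,016.39 + $6,203.96 = $16,318.45
Ending inventory (cost pool remaining) = $3,711.05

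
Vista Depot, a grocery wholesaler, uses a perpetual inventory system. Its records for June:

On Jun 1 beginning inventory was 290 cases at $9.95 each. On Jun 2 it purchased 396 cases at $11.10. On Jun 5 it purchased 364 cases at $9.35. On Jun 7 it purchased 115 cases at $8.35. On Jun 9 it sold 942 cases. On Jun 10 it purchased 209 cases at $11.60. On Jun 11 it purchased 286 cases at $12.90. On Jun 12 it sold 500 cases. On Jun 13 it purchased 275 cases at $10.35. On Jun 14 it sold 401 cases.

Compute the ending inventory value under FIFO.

Ending inventory = $952.20

Jun 9, 942 sold [FIFO — oldest first]: 290 @ $9.95 + 396 @ $11.10 + 256 @ $9.35 = $9,674.70
Jun 12, 500 sold [FIFO — oldest first]: 108 @ $9.35 + 115 @ $8.35 + 209 @ $11.60 + 68 @ $12.90 = $5,271.65
Jun 14, 401 sold [FIFO — oldest first]: 218 @ $12.90 + 183 @ $10.35 = $4,706.25
Total COGS = $9,674.70 + $5,271.65 + $4,706.25 = $19,652.60
Ending inventory: 92 @ $10.35 = $952.20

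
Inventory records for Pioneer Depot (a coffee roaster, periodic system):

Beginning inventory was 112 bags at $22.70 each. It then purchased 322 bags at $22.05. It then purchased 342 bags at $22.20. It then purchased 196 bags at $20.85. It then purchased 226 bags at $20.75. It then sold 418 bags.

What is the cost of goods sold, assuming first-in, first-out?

Sale 1 (418) [FIFO — oldest first]: 112 @ $22.70 + 306 @ $22.05 = $9,289.70
Ending inventory: 16 @ $22.05 + 342 @ $22.20 + 196 @ $20.85 + 226 @ $20.75 = $16,721.30
Check: goods available $26,011.00 = COGS $9,289.70 + ending $16,721.30

COGS = $9,289.70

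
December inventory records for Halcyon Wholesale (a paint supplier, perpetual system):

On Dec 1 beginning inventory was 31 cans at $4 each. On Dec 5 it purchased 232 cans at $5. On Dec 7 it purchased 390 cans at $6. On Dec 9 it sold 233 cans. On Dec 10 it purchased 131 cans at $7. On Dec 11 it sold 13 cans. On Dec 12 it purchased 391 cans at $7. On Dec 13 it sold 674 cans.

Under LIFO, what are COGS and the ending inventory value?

COGS = $6,034; ending inventory = $1,244

Dec 9, 233 sold [LIFO — newest first]: 233 @ $6 = $1,398
Dec 11, 13 sold [LIFO — newest first]: 13 @ $7 = $91
Dec 13, 674 sold [LIFO — newest first]: 391 @ $7 + 118 @ $7 + 157 @ $6 + 8 @ $5 = $4,545
Total COGS = $1,398 + $91 + $4,545 = $6,034
Ending inventory: 31 @ $4 + 224 @ $5 = $1,244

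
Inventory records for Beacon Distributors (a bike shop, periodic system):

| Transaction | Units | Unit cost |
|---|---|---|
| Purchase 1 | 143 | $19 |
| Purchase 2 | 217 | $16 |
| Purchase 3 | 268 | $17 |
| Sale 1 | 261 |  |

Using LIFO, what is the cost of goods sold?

Sale 1 (261) [LIFO — newest first]: 261 @ $17 = $4,437
Ending inventory: 143 @ $19 + 217 @ $16 + 7 @ $17 = $6,308

COGS = $4,437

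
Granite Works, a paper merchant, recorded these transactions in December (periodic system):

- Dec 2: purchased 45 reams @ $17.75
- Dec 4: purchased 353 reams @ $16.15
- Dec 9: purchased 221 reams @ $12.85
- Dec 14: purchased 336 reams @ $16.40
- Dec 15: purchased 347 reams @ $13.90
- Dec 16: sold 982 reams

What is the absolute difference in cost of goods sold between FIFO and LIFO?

FIFO COGS: 45 @ $17.75 + 353 @ $16.15 + 221 @ $12.85 + 336 @ $16.40 + 27 @ $13.90 = $15,225.25
LIFO COGS: 347 @ $13.90 + 336 @ $16.40 + 221 @ $12.85 + 78 @ $16.15 = $14,433.25
Difference = |$15,225.25 − $14,433.25| = $792.00

$792.00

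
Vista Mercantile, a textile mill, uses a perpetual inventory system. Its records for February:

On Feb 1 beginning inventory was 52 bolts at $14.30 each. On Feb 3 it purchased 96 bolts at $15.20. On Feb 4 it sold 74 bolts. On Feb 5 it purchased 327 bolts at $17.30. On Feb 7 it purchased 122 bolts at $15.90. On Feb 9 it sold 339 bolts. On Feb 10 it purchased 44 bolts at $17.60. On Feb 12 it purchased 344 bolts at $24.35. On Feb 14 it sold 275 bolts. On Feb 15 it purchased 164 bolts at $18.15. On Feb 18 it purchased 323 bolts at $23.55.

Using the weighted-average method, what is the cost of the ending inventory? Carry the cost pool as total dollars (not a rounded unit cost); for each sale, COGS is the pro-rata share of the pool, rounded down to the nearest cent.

After Feb 1: 52 on hand, pool $743.60 (≈ $14.3000 each)
After Feb 3: 148 on hand, pool $2,202.80 (≈ $14.8838 each)
Feb 4, sell 74: 74/148 × $2,202.80 → $1,101.40
After Feb 5: 401 on hand, pool $6,758.50 (≈ $16.8541 each)
After Feb 7: 523 on hand, pool $8,698.30 (≈ $16.6315 each)
Feb 9, sell 339: 339/523 × $8,698.30 → $5,638.09
After Feb 10: 228 on hand, pool $3,834.61 (≈ $16.8185 each)
After Feb 12: 572 on hand, pool $12,211.01 (≈ $21.3479 each)
Feb 14, sell 275: 275/572 × $12,211.01 → $5,870.67
After Feb 15: 461 on hand, pool $9,316.94 (≈ $20.2103 each)
After Feb 18: 784 on hand, pool $16,923.59 (≈ $21.5862 each)
Total COGS = $1,101.40 + $5,638.09 + $5,870.67 = $12,610.16
Ending inventory (cost pool remaining) = $16,923.59

Ending inventory = $16,923.59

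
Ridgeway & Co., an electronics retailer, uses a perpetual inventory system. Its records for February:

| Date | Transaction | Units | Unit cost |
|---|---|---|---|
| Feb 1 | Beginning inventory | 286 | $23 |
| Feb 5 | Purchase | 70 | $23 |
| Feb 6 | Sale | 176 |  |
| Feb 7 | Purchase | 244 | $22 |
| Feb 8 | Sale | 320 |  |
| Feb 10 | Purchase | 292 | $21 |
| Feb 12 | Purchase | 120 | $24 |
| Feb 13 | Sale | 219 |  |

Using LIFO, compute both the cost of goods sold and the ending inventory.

Feb 6, 176 sold [LIFO — newest first]: 70 @ $23 + 106 @ $23 = $4,048
Feb 8, 320 sold [LIFO — newest first]: 244 @ $22 + 76 @ $23 = $7,116
Feb 13, 219 sold [LIFO — newest first]: 120 @ $24 + 99 @ $21 = $4,959
Total COGS = $4,048 + $7,116 + $4,959 = $16,123
Ending inventory: 104 @ $23 + 193 @ $21 = $6,445
Check: goods available $22,568 = COGS $16,123 + ending $6,445

COGS = $16,123; ending inventory = $6,445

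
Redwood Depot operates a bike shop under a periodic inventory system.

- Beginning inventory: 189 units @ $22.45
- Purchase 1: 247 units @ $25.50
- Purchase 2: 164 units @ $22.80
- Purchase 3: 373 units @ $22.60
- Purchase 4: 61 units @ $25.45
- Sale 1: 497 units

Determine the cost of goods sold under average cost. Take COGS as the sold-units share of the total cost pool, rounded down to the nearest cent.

COGS = $11,662.19

Sale 1, sell 497: 497/1034 × $24,263.00 → $11,662.19
Ending inventory (cost pool remaining) = $12,600.81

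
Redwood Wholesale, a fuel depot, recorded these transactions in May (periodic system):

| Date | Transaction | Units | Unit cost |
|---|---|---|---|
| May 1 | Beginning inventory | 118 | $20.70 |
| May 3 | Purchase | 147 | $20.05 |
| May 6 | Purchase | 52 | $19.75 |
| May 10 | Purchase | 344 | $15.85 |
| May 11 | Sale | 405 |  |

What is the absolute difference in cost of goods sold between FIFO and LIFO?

$1,151.90

FIFO COGS: 118 @ $20.70 + 147 @ $20.05 + 52 @ $19.75 + 88 @ $15.85 = $7,811.75
LIFO COGS: 344 @ $15.85 + 52 @ $19.75 + 9 @ $20.05 = $6,659.85
Difference = |$7,811.75 − $6,659.85| = $1,151.90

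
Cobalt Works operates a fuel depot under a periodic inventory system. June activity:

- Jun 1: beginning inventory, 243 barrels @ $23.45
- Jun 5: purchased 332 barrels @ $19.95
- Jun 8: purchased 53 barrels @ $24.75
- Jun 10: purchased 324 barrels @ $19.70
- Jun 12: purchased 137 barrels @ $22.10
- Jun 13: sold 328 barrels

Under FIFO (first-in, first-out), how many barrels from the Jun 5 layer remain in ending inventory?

247

Jun 13, 328 sold [FIFO — oldest first]: 243 @ $23.45 + 85 @ $19.95 = $7,394.10
Ending inventory: 247 @ $19.95 + 53 @ $24.75 + 324 @ $19.70 + 137 @ $22.10 = $15,649.90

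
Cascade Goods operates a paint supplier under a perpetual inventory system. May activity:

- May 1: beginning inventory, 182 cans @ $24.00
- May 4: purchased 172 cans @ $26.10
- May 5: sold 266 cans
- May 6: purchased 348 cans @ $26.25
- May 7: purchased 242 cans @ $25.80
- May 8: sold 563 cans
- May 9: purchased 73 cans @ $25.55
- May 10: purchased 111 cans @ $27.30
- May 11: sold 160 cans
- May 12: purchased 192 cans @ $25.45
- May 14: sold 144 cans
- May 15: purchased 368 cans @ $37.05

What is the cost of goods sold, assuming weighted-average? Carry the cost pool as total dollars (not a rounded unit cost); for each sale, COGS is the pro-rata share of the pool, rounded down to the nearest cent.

After May 1: 182 on hand, pool $4,368.00 (≈ $24.0000 each)
After May 4: 354 on hand, pool $8,857.20 (≈ $25.0203 each)
May 5, sell 266: 266/354 × $8,857.20 → $6,655.41
After May 6: 436 on hand, pool $11,336.79 (≈ $26.0018 each)
After May 7: 678 on hand, pool $17,580.39 (≈ $25.9298 each)
May 8, sell 563: 563/678 × $17,580.39 → $14,598.46
After May 9: 188 on hand, pool $4,847.08 (≈ $25.7823 each)
After May 10: 299 on hand, pool $7,877.38 (≈ $26.3458 each)
May 11, sell 160: 160/299 × $7,877.38 → $4,215.32
After May 12: 331 on hand, pool $8,548.46 (≈ $25.8262 each)
May 14, sell 144: 144/331 × $8,548.46 → $3,718.96
After May 15: 555 on hand, pool $18,463.90 (≈ $33.2683 each)
Total COGS = $6,655.41 + $14,598.46 + $4,215.32 + $3,718.96 = $29,188.15
Ending inventory (cost pool remaining) = $18,463.90

COGS = $29,188.15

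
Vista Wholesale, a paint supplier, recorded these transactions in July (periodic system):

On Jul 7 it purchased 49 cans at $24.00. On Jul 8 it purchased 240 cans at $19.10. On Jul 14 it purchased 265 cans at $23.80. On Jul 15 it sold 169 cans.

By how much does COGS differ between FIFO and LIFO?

FIFO COGS: 49 @ $24.00 + 120 @ $19.10 = $3,468.00
LIFO COGS: 169 @ $23.80 = $4,022.20
Difference = |$3,468.00 − $4,022.20| = $554.20

$554.20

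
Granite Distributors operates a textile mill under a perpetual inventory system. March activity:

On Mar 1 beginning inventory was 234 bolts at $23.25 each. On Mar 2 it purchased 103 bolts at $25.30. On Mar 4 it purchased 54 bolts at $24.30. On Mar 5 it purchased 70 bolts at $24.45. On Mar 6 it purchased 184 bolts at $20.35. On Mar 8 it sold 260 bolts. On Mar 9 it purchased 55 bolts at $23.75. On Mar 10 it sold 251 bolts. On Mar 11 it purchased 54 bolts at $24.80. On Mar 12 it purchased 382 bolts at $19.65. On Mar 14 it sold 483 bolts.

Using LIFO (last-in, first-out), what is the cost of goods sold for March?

Mar 8, 260 sold [LIFO — newest first]: 184 @ $20.35 + 70 @ $24.45 + 6 @ $24.30 = $5,601.70
Mar 10, 251 sold [LIFO — newest first]: 55 @ $23.75 + 48 @ $24.30 + 103 @ $25.30 + 45 @ $23.25 = $6,124.80
Mar 14, 483 sold [LIFO — newest first]: 382 @ $19.65 + 54 @ $24.80 + 47 @ $23.25 = $9,938.25
Total COGS = $5,601.70 + $6,124.80 + $9,938.25 = $21,664.75
Ending inventory: 142 @ $23.25 = $3,301.50

COGS = $21,664.75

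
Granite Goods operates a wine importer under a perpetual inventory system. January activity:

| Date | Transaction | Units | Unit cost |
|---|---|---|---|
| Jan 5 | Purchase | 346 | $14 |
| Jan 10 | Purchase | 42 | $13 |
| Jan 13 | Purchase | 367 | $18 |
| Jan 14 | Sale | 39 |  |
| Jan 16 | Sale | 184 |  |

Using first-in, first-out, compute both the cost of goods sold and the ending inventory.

Jan 14, 39 sold [FIFO — oldest first]: 39 @ $14 = $546
Jan 16, 184 sold [FIFO — oldest first]: 184 @ $14 = $2,576
Total COGS = $546 + $2,576 = $3,122
Ending inventory: 123 @ $14 + 42 @ $13 + 367 @ $18 = $8,874

COGS = $3,122; ending inventory = $8,874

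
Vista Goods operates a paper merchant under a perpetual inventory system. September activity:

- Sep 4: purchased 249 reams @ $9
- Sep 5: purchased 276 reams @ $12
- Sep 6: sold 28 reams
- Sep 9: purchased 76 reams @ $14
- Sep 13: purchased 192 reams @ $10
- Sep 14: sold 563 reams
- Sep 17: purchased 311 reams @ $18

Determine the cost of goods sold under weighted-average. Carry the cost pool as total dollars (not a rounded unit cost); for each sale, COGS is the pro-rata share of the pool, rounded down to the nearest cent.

After Sep 4: 249 on hand, pool $2,241.00 (≈ $9.0000 each)
After Sep 5: 525 on hand, pool $5,553.00 (≈ $10.5771 each)
Sep 6, sell 28: 28/525 × $5,553.00 → $296.16
After Sep 9: 573 on hand, pool $6,320.84 (≈ $11.0311 each)
After Sep 13: 765 on hand, pool $8,240.84 (≈ $10.7723 each)
Sep 14, sell 563: 563/765 × $8,240.84 → $6,064.82
After Sep 17: 513 on hand, pool $7,774.02 (≈ $15.1540 each)
Total COGS = $296.16 + $6,064.82 = $6,360.98
Ending inventory (cost pool remaining) = $7,774.02

COGS = $6,360.98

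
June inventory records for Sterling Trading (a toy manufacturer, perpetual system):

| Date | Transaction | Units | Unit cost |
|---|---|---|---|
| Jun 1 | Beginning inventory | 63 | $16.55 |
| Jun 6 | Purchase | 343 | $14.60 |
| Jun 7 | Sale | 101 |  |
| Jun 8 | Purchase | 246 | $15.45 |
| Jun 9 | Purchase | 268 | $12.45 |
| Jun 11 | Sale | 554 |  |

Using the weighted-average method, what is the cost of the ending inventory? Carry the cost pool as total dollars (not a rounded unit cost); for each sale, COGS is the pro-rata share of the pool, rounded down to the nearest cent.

After Jun 1: 63 on hand, pool $1,042.65 (≈ $16.5500 each)
After Jun 6: 406 on hand, pool $6,050.45 (≈ $14.9026 each)
Jun 7, sell 101: 101/406 × $6,050.45 → $1,505.16
After Jun 8: 551 on hand, pool $8,345.99 (≈ $15.1470 each)
After Jun 9: 819 on hand, pool $11,682.59 (≈ $14.2645 each)
Jun 11, sell 554: 554/819 × $11,682.59 → $7,902.50
Total COGS = $1,505.16 + $7,902.50 = $9,407.66
Ending inventory (cost pool remaining) = $3,780.09
Check: goods available $13,187.75 = COGS $9,407.66 + ending $3,780.09

Ending inventory = $3,780.09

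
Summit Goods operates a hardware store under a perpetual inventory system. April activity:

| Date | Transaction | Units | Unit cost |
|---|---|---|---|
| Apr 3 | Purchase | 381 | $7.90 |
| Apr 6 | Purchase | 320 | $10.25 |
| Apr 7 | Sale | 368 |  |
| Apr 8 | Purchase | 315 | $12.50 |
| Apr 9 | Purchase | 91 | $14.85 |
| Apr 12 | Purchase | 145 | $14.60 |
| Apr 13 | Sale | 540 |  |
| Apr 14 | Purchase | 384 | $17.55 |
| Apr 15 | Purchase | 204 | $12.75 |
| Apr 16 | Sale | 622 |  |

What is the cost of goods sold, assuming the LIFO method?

COGS = $20,586.95

Apr 7, 368 sold [LIFO — newest first]: 320 @ $10.25 + 48 @ $7.90 = $3,659.20
Apr 13, 540 sold [LIFO — newest first]: 145 @ $14.60 + 91 @ $14.85 + 304 @ $12.50 = $7,268.35
Apr 16, 622 sold [LIFO — newest first]: 204 @ $12.75 + 384 @ $17.55 + 11 @ $12.50 + 23 @ $7.90 = $9,659.40
Total COGS = $3,659.20 + $7,268.35 + $9,659.40 = $20,586.95
Ending inventory: 310 @ $7.90 = $2,449.00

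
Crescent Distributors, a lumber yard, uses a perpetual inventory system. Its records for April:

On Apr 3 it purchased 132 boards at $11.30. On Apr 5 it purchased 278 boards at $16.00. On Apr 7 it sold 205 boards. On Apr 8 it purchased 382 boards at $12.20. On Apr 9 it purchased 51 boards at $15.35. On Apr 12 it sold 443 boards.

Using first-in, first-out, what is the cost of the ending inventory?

Apr 7, 205 sold [FIFO — oldest first]: 132 @ $11.30 + 73 @ $16.00 = $2,659.60
Apr 12, 443 sold [FIFO — oldest first]: 205 @ $16.00 + 238 @ $12.20 = $6,183.60
Total COGS = $2,659.60 + $6,183.60 = $8,843.20
Ending inventory: 144 @ $12.20 + 51 @ $15.35 = $2,539.65

Ending inventory = $2,539.65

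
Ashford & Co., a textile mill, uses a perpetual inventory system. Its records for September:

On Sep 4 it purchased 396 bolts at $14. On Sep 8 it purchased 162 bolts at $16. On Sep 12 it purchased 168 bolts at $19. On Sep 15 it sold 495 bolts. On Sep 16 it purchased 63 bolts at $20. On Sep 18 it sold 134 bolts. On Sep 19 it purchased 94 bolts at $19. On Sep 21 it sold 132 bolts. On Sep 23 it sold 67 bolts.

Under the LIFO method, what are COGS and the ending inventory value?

COGS = $13,604; ending inventory = $770

Sep 15, 495 sold [LIFO — newest first]: 168 @ $19 + 162 @ $16 + 165 @ $14 = $8,094
Sep 18, 134 sold [LIFO — newest first]: 63 @ $20 + 71 @ $14 = $2,254
Sep 21, 132 sold [LIFO — newest first]: 94 @ $19 + 38 @ $14 = $2,318
Sep 23, 67 sold [LIFO — newest first]: 67 @ $14 = $938
Total COGS = $8,094 + $2,254 + $2,318 + $938 = $13,604
Ending inventory: 55 @ $14 = $770
Check: goods available $14,374 = COGS $13,604 + ending $770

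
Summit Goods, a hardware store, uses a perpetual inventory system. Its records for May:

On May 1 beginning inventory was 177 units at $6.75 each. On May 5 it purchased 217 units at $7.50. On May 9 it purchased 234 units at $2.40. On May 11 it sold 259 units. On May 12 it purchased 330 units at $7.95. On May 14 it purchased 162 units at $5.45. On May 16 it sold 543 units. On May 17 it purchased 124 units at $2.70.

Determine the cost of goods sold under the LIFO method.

COGS = $4,638.00

May 11, 259 sold [LIFO — newest first]: 234 @ $2.40 + 25 @ $7.50 = $749.10
May 16, 543 sold [LIFO — newest first]: 162 @ $5.45 + 330 @ $7.95 + 51 @ $7.50 = $3,888.90
Total COGS = $749.10 + $3,888.90 = $4,638.00
Ending inventory: 177 @ $6.75 + 141 @ $7.50 + 124 @ $2.70 = $2,587.05
Check: goods available $7,225.05 = COGS $4,638.00 + ending $2,587.05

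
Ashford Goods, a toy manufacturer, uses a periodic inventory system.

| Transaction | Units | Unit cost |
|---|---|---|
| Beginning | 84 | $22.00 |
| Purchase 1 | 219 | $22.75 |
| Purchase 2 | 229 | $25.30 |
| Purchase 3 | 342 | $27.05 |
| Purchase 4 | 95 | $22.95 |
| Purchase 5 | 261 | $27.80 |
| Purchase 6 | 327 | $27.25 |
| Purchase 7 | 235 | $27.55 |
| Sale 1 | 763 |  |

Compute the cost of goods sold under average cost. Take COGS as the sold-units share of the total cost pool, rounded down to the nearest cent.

Sale 1, sell 763: 763/1792 × $46,696.10 → $19,882.32
Ending inventory (cost pool remaining) = $26,813.78
Check: goods available $46,696.10 = COGS $19,882.32 + ending $26,813.78

COGS = $19,882.32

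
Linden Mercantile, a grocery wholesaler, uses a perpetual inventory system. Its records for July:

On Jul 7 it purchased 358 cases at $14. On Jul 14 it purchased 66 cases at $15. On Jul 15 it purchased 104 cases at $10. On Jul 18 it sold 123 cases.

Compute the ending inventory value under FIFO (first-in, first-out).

Jul 18, 123 sold [FIFO — oldest first]: 123 @ $14 = $1,722
Ending inventory: 235 @ $14 + 66 @ $15 + 104 @ $10 = $5,320

Ending inventory = $5,320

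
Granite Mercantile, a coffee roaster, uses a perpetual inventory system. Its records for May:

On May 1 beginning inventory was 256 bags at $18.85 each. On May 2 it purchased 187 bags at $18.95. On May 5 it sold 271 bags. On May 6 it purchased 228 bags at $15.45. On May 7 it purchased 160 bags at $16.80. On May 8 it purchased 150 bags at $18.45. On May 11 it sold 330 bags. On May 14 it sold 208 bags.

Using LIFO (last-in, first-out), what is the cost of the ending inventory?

May 5, 271 sold [LIFO — newest first]: 187 @ $18.95 + 84 @ $18.85 = $5,127.05
May 11, 330 sold [LIFO — newest first]: 150 @ $18.45 + 160 @ $16.80 + 20 @ $15.45 = $5,764.50
May 14, 208 sold [LIFO — newest first]: 208 @ $15.45 = $3,213.60
Total COGS = $5,127.05 + $5,764.50 + $3,213.60 = $14,105.15
Ending inventory: 172 @ $18.85 = $3,242.20
Check: goods available $17,347.35 = COGS $14,105.15 + ending $3,242.20

Ending inventory = $3,242.20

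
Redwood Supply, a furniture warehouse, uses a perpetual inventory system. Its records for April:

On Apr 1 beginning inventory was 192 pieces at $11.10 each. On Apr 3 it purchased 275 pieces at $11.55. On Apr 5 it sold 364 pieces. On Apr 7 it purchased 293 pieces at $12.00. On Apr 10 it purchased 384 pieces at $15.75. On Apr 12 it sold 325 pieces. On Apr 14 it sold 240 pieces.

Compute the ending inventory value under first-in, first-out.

Apr 5, 364 sold [FIFO — oldest first]: 192 @ $11.10 + 172 @ $11.55 = $4,117.80
Apr 12, 325 sold [FIFO — oldest first]: 103 @ $11.55 + 222 @ $12.00 = $3,853.65
Apr 14, 240 sold [FIFO — oldest first]: 71 @ $12.00 + 169 @ $15.75 = $3,513.75
Total COGS = $4,117.80 + $3,853.65 + $3,513.75 = $11,485.20
Ending inventory: 215 @ $15.75 = $3,386.25
Check: goods available $14,871.45 = COGS $11,485.20 + ending $3,386.25

Ending inventory = $3,386.25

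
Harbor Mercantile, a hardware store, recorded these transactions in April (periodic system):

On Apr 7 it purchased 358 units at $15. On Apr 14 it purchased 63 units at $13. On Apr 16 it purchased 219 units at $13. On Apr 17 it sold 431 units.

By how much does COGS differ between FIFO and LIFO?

FIFO COGS: 358 @ $15 + 63 @ $13 + 10 @ $13 = $6,319
LIFO COGS: 219 @ $13 + 63 @ $13 + 149 @ $15 = $5,901
Difference = |$6,319 − $5,901| = $418

$418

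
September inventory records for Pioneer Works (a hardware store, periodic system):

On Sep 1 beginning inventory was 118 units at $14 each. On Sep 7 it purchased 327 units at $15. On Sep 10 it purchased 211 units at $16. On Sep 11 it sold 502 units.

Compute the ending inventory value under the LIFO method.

Ending inventory = $2,192

Sep 11, 502 sold [LIFO — newest first]: 211 @ $16 + 291 @ $15 = $7,741
Ending inventory: 118 @ $14 + 36 @ $15 = $2,192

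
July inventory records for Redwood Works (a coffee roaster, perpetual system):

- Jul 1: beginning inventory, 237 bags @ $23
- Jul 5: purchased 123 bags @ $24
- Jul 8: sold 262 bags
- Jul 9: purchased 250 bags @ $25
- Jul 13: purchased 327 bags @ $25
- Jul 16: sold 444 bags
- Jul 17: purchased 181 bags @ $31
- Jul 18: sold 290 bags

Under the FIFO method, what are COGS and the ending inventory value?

Jul 8, 262 sold [FIFO — oldest first]: 237 @ $23 + 25 @ $24 = $6,051
Jul 16, 444 sold [FIFO — oldest first]: 98 @ $24 + 250 @ $25 + 96 @ $25 = $11,002
Jul 18, 290 sold [FIFO — oldest first]: 231 @ $25 + 59 @ $31 = $7,604
Total COGS = $6,051 + $11,002 + $7,604 = $24,657
Ending inventory: 122 @ $31 = $3,782

COGS = $24,657; ending inventory = $3,782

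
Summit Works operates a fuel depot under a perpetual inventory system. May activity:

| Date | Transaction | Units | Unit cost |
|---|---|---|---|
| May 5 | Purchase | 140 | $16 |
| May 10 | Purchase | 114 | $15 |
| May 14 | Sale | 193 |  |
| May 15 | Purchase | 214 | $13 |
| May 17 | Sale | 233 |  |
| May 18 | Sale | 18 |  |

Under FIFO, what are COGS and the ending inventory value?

May 14, 193 sold [FIFO — oldest first]: 140 @ $16 + 53 @ $15 = $3,035
May 17, 233 sold [FIFO — oldest first]: 61 @ $15 + 172 @ $13 = $3,151
May 18, 18 sold [FIFO — oldest first]: 18 @ $13 = $234
Total COGS = $3,035 + $3,151 + $234 = $6,420
Ending inventory: 24 @ $13 = $312
Check: goods available $6,732 = COGS $6,420 + ending $312

COGS = $6,420; ending inventory = $312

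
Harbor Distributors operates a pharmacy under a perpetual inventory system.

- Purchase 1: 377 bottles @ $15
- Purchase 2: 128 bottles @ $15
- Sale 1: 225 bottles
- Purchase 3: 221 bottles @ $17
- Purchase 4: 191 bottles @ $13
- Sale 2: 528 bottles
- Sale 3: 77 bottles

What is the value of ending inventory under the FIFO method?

Ending inventory = $1,131

Sale 1 (225) [FIFO — oldest first]: 225 @ $15 = $3,375
Sale 2 (528) [FIFO — oldest first]: 152 @ $15 + 128 @ $15 + 221 @ $17 + 27 @ $13 = $8,308
Sale 3 (77) [FIFO — oldest first]: 77 @ $13 = $1,001
Total COGS = $3,375 + $8,308 + $1,001 = $12,684
Ending inventory: 87 @ $13 = $1,131
Check: goods available $13,815 = COGS $12,684 + ending $1,131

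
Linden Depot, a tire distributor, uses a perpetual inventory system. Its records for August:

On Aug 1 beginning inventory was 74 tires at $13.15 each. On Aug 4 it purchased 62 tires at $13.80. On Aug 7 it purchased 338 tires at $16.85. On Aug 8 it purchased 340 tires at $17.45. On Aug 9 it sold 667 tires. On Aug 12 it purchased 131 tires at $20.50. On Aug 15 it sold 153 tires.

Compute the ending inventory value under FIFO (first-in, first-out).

Ending inventory = $2,562.50

Aug 9, 667 sold [FIFO — oldest first]: 74 @ $13.15 + 62 @ $13.80 + 338 @ $16.85 + 193 @ $17.45 = $10,891.85
Aug 15, 153 sold [FIFO — oldest first]: 147 @ $17.45 + 6 @ $20.50 = $2,688.15
Total COGS = $10,891.85 + $2,688.15 = $13,580.00
Ending inventory: 125 @ $20.50 = $2,562.50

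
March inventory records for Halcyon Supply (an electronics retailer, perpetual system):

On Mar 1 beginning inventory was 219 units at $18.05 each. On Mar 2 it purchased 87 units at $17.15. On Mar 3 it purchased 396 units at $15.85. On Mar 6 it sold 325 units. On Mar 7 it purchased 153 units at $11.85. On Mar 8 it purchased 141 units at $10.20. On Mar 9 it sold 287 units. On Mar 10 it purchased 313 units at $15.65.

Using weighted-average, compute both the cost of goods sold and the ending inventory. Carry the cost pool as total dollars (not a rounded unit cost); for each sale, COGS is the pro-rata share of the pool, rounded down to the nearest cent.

COGS = $9,509.75; ending inventory = $10,361.55

After Mar 1: 219 on hand, pool $3,952.95 (≈ $18.0500 each)
After Mar 2: 306 on hand, pool $5,445.00 (≈ $17.7941 each)
After Mar 3: 702 on hand, pool $11,721.60 (≈ $16.6974 each)
Mar 6, sell 325: 325/702 × $11,721.60 → $5,426.66
After Mar 7: 530 on hand, pool $8,107.99 (≈ $15.2981 each)
After Mar 8: 671 on hand, pool $9,546.19 (≈ $14.2268 each)
Mar 9, sell 287: 287/671 × $9,546.19 → $4,083.09
After Mar 10: 697 on hand, pool $10,361.55 (≈ $14.8659 each)
Total COGS = $5,426.66 + $4,083.09 = $9,509.75
Ending inventory (cost pool remaining) = $10,361.55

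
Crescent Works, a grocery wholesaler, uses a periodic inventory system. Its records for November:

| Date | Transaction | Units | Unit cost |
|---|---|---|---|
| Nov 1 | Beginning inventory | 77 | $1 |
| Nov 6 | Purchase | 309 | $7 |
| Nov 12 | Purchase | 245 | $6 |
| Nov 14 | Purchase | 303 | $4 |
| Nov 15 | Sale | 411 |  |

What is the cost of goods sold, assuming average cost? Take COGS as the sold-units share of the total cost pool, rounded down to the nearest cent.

COGS = $2,165.89

Nov 15, sell 411: 411/934 × $4,922.00 → $2,165.89
Ending inventory (cost pool remaining) = $2,756.11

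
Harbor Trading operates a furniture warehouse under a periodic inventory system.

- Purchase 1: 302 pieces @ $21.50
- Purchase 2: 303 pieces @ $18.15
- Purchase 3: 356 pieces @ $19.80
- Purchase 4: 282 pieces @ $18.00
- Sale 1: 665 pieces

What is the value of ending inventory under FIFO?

Sale 1 (665) [FIFO — oldest first]: 302 @ $21.50 + 303 @ $18.15 + 60 @ $19.80 = $13,180.45
Ending inventory: 296 @ $19.80 + 282 @ $18.00 = $10,936.80

Ending inventory = $10,936.80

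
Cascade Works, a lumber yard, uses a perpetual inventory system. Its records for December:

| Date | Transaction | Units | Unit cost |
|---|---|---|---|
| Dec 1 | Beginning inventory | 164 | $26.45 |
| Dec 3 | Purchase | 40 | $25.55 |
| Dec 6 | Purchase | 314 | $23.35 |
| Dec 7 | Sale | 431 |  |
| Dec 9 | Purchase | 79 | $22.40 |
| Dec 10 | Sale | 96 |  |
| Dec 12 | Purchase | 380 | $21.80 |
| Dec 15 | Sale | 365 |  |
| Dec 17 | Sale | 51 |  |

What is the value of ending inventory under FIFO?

Ending inventory = $741.20

Dec 7, 431 sold [FIFO — oldest first]: 164 @ $26.45 + 40 @ $25.55 + 227 @ $23.35 = $10,660.25
Dec 10, 96 sold [FIFO — oldest first]: 87 @ $23.35 + 9 @ $22.40 = $2,233.05
Dec 15, 365 sold [FIFO — oldest first]: 70 @ $22.40 + 295 @ $21.80 = $7,999.00
Dec 17, 51 sold [FIFO — oldest first]: 51 @ $21.80 = $1,111.80
Total COGS = $10,660.25 + $2,233.05 + $7,999.00 + $1,111.80 = $22,004.10
Ending inventory: 34 @ $21.80 = $741.20
Check: goods available $22,745.30 = COGS $22,004.10 + ending $741.20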